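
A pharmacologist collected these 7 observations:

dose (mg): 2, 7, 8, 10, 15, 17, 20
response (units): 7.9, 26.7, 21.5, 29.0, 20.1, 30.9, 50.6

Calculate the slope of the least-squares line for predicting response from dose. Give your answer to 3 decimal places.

n = 7, Σx = 79, Σy = 186.7, Σxy = 2503.5, Σx² = 1131
Sxx = Σx² − (Σx)²/n = 1131 − 891.571429 = 239.428571
Sxy = Σxy − (Σx)(Σy)/n = 2503.5 − 2107.042857 = 396.457143
b = Sxy/Sxx = 396.457143/239.428571 = 1.655847

1.656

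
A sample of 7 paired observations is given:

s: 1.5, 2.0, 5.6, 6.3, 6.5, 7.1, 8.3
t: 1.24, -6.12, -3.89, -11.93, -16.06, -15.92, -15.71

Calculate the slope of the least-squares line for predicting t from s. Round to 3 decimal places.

-2.263

n = 7, Σx = 37.3, Σy = -68.39, Σxy = -455.138, Σx² = 238.85
Sxx = Σx² − (Σx)²/n = 238.85 − 198.755714 = 40.094286
Sxy = Σxy − (Σx)(Σy)/n = -455.138 − (-364.421) = -90.717
b = Sxy/Sxx = -90.717/40.094286 = -2.262592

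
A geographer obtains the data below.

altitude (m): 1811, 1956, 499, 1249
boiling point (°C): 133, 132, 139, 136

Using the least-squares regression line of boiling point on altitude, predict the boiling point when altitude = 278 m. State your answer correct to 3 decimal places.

n = 4, Σx = 5515, Σy = 540, Σxy = 738280, Σx² = 8914659
Sxx = Σx² − (Σx)²/n = 8914659 − 7603806.25 = 1310852.75
Sxy = Σxy − (Σx)(Σy)/n = 738280 − 744525 = -6245
b = Sxy/Sxx = -6245/1310852.75 = -0.004764
a = ȳ − b·x̄ = 135 − (-0.004764)·1378.75 = 141.568468
ŷ(278) = a + b·278 = 141.568468 + (-0.004764)·278 = 140.244055

140.244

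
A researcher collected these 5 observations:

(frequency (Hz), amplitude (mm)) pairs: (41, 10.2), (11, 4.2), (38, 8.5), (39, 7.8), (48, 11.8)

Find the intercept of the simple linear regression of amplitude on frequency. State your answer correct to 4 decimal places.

n = 5, Σx = 177, Σy = 42.5, Σxy = 1658, Σx² = 7071
Sxx = Σx² − (Σx)²/n = 7071 − 6265.8 = 805.2
Sxy = Σxy − (Σx)(Σy)/n = 1658 − 1504.5 = 153.5
b = Sxy/Sxx = 153.5/805.2 = 0.190636
a = ȳ − b·x̄ = 8.5 − 0.190636·35.4 = 1.751490

1.7515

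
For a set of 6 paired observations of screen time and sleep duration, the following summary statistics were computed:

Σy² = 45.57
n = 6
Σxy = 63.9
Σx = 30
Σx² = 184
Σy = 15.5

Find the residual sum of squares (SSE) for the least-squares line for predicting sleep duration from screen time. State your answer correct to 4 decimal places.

Sxx = Σx² − (Σx)²/n = 184 − 150 = 34
Sxy = Σxy − (Σx)(Σy)/n = 63.9 − 77.5 = -13.6
Syy = Σy² − (Σy)²/n = 45.57 − 40.041667 = 5.528333
b = Sxy/Sxx = -13.6/34 = -0.4
SSE = Syy − b·Sxy = 5.528333 − (-0.4)·(-13.6) = 0.088333

0.0883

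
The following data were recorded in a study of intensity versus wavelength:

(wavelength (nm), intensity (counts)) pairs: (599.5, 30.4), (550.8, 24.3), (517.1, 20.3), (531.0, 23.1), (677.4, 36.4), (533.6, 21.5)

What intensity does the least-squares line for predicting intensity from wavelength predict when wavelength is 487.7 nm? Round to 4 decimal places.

17.8683

n = 6, Σx = 3409.4, Σy = 156, Σxy = 90502.23, Σx² = 1955734.02
Sxx = Σx² − (Σx)²/n = 1955734.02 − 1937334.726667 = 18399.293333
Sxy = Σxy − (Σx)(Σy)/n = 90502.23 − 88644.4 = 1857.83
b = Sxy/Sxx = 1857.83/18399.293333 = 0.100973
a = ȳ − b·x̄ = 26 − 0.100973·568.233333 = -31.376167
ŷ(487.7) = a + b·487.7 = -31.376167 + 0.100973·487.7 = 17.868316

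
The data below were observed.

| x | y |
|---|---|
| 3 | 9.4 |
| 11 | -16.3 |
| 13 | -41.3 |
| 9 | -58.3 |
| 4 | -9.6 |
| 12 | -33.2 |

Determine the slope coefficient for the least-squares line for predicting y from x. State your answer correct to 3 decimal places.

-3.980

n = 6, Σx = 52, Σy = -149.3, Σxy = -1649.5, Σx² = 540
Sxx = Σx² − (Σx)²/n = 540 − 450.666667 = 89.333333
Sxy = Σxy − (Σx)(Σy)/n = -1649.5 − (-1293.933333) = -355.566667
b = Sxy/Sxx = -355.566667/89.333333 = -3.980224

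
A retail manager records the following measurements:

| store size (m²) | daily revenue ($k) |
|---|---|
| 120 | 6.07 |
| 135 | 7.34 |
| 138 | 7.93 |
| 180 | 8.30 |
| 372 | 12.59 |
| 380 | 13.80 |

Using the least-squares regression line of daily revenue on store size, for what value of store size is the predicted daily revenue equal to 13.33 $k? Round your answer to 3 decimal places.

n = 6, Σx = 1325, Σy = 56.03, Σxy = 14235.12, Σx² = 366853
Sxx = Σx² − (Σx)²/n = 366853 − 292604.166667 = 74248.833333
Sxy = Σxy − (Σx)(Σy)/n = 14235.12 − 12373.291667 = 1861.828333
b = Sxy/Sxx = 1861.828333/74248.833333 = 0.025076
a = ȳ − b·x̄ = 9.338333 − 0.025076·220.833333 = 3.800822
Set a + b·x = 13.33: x = (13.33 − 3.800822) / 0.025076 = 380.019112

380.019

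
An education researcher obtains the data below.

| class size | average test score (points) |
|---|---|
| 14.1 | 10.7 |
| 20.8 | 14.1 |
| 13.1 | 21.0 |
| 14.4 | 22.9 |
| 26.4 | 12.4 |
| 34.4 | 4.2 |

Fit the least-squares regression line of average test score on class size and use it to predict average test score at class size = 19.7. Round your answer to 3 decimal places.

14.749

n = 6, Σx = 123.2, Σy = 85.3, Σxy = 1520.85, Σx² = 2890.74
Sxx = Σx² − (Σx)²/n = 2890.74 − 2529.706667 = 361.033333
Sxy = Σxy − (Σx)(Σy)/n = 1520.85 − 1751.493333 = -230.643333
b = Sxy/Sxx = -230.643333/361.033333 = -0.638842
a = ȳ − b·x̄ = 14.216667 − (-0.638842)·20.533333 = 27.334227
ŷ(19.7) = a + b·19.7 = 27.334227 + (-0.638842)·19.7 = 14.749035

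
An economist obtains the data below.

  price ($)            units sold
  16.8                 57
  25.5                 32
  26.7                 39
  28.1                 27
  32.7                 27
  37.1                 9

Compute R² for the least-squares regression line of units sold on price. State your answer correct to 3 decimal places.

0.916

n = 6, Σx = 166.9, Σy = 191, Σxy = 4790.4, Σx² = 4880.69, Σy² = 7333
Sxx = Σx² − (Σx)²/n = 4880.69 − 4642.601667 = 238.088333
Sxy = Σxy − (Σx)(Σy)/n = 4790.4 − 5312.983333 = -522.583333
Syy = Σy² − (Σy)²/n = 7333 − 6080.166667 = 1252.833333
R² = Sxy²/(Sxx·Syy) = (-522.583333)²/(238.088333·1252.833333) = 0.915545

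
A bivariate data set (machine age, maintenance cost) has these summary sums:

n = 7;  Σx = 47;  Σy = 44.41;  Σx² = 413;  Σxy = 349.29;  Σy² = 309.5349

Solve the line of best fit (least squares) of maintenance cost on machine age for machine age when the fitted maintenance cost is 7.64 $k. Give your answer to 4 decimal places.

9.1843

Sxx = Σx² − (Σx)²/n = 413 − 315.571429 = 97.428571
Sxy = Σxy − (Σx)(Σy)/n = 349.29 − 298.181429 = 51.108571
b = Sxy/Sxx = 51.108571/97.428571 = 0.524575
a = ȳ − b·x̄ = 6.344286 − 0.524575·6.714286 = 2.822141
Set a + b·x = 7.64: x = (7.64 − 2.822141) / 0.524575 = 9.184314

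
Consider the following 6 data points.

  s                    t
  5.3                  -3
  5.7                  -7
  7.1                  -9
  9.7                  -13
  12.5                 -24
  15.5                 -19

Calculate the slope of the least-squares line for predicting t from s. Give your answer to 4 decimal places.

-1.7280

n = 6, Σx = 55.8, Σy = -75, Σxy = -840.3, Σx² = 601.58
Sxx = Σx² − (Σx)²/n = 601.58 − 518.94 = 82.64
Sxy = Σxy − (Σx)(Σy)/n = -840.3 − (-697.5) = -142.8
b = Sxy/Sxx = -142.8/82.64 = -1.727977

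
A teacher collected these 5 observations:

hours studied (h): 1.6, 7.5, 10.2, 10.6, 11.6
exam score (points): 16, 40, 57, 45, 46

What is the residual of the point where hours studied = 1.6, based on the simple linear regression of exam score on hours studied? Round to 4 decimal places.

-1.7829

n = 5, Σx = 41.5, Σy = 204, Σxy = 1917.6, Σx² = 409.77
Sxx = Σx² − (Σx)²/n = 409.77 − 344.45 = 65.32
Sxy = Σxy − (Σx)(Σy)/n = 1917.6 − 1693.2 = 224.4
b = Sxy/Sxx = 224.4/65.32 = 3.435395
a = ȳ − b·x̄ = 40.8 − 3.435395·8.3 = 12.286222
ŷ(1.6) = 12.286222 + 3.435395·1.6 = 17.782854
residual = y − ŷ = 16 − 17.782854 = -1.782854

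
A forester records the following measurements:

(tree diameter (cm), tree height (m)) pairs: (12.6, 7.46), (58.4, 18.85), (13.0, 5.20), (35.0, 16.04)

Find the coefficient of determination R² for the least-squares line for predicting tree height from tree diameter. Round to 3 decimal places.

0.905

n = 4, Σx = 119, Σy = 47.55, Σxy = 1823.836, Σx² = 4963.32, Σy² = 695.2957
Sxx = Σx² − (Σx)²/n = 4963.32 − 3540.25 = 1423.07
Sxy = Σxy − (Σx)(Σy)/n = 1823.836 − 1414.6125 = 409.2235
Syy = Σy² − (Σy)²/n = 695.2957 − 565.250625 = 130.045075
R² = Sxy²/(Sxx·Syy) = (409.2235)²/(1423.07·130.045075) = 0.904901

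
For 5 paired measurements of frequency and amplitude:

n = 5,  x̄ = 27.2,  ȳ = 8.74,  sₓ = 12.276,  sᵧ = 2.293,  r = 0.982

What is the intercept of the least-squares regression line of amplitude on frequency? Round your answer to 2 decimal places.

3.75

b = r · sᵧ/sₓ = 0.982 · 2.293/12.276 = 0.183425
a = ȳ − b·x̄ = 8.74 − 0.183425·27.2 = 3.750838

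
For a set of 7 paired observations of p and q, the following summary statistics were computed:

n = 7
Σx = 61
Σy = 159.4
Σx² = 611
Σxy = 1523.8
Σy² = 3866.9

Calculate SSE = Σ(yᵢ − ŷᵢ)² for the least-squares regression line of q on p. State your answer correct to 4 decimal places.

8.5561

Sxx = Σx² − (Σx)²/n = 611 − 531.571429 = 79.428571
Sxy = Σxy − (Σx)(Σy)/n = 1523.8 − 1389.057143 = 134.742857
Syy = Σy² − (Σy)²/n = 3866.9 − 3629.765714 = 237.134286
b = Sxy/Sxx = 134.742857/79.428571 = 1.696403
SSE = Syy − b·Sxy = 237.134286 − 1.696403·134.742857 = 8.556115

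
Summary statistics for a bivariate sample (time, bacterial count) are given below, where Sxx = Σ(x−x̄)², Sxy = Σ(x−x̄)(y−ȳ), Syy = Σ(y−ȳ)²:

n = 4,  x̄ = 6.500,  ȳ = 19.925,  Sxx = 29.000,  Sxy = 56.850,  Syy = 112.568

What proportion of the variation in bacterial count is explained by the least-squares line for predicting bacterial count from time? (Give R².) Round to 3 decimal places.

0.990

R² = Sxy²/(Sxx·Syy) = (56.85)²/(29·112.568) = 0.990029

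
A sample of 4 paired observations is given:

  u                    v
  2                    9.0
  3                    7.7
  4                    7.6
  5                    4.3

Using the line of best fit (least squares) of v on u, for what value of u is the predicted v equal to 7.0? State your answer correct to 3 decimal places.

3.606

n = 4, Σx = 14, Σy = 28.6, Σxy = 93, Σx² = 54
Sxx = Σx² − (Σx)²/n = 54 − 49 = 5
Sxy = Σxy − (Σx)(Σy)/n = 93 − 100.1 = -7.1
b = Sxy/Sxx = -7.1/5 = -1.42
a = ȳ − b·x̄ = 7.15 − (-1.42)·3.5 = 12.12
Set a + b·x = 7.0: x = (7.0 − 12.12) / (-1.42) = 3.605634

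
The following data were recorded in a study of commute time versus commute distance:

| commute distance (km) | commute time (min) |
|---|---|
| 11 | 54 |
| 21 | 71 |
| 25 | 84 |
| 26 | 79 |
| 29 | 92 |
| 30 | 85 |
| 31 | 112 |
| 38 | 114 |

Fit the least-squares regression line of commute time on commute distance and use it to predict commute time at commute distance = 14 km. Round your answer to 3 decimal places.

n = 8, Σx = 211, Σy = 691, Σxy = 19261, Σx² = 6009
Sxx = Σx² − (Σx)²/n = 6009 − 5565.125 = 443.875
Sxy = Σxy − (Σx)(Σy)/n = 19261 − 18225.125 = 1035.875
b = Sxy/Sxx = 1035.875/443.875 = 2.333709
a = ȳ − b·x̄ = 86.375 − 2.333709·26.375 = 24.823430
ŷ(14) = a + b·14 = 24.823430 + 2.333709·14 = 57.495353

57.495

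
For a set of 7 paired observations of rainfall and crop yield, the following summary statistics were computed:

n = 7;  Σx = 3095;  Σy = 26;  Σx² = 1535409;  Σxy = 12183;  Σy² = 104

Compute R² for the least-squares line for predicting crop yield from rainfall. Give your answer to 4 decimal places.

Sxx = Σx² − (Σx)²/n = 1535409 − 1368432.142857 = 166976.857143
Sxy = Σxy − (Σx)(Σy)/n = 12183 − 11495.714286 = 687.285714
Syy = Σy² − (Σy)²/n = 104 − 96.571429 = 7.428571
R² = Sxy²/(Sxx·Syy) = (687.285714)²/(166976.857143·7.428571) = 0.380814

0.3808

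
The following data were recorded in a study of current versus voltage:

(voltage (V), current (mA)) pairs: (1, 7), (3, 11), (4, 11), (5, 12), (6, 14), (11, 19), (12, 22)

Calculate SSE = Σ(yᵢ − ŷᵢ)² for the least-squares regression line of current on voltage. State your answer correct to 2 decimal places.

3.18

n = 7, Σx = 42, Σy = 96, Σxy = 701, Σx² = 352, Σy² = 1476
Sxx = Σx² − (Σx)²/n = 352 − 252 = 100
Sxy = Σxy − (Σx)(Σy)/n = 701 − 576 = 125
Syy = Σy² − (Σy)²/n = 1476 − 1316.571429 = 159.428571
b = Sxy/Sxx = 125/100 = 1.25
SSE = Syy − b·Sxy = 159.428571 − 1.25·125 = 3.178571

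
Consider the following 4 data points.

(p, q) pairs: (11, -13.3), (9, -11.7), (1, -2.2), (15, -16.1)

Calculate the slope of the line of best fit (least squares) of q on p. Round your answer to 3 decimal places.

n = 4, Σx = 36, Σy = -43.3, Σxy = -495.3, Σx² = 428
Sxx = Σx² − (Σx)²/n = 428 − 324 = 104
Sxy = Σxy − (Σx)(Σy)/n = -495.3 − (-389.7) = -105.6
b = Sxy/Sxx = -105.6/104 = -1.015385

-1.015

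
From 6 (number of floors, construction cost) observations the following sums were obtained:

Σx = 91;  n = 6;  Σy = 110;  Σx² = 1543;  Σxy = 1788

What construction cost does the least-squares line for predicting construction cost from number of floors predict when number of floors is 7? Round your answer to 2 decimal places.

12.33

Sxx = Σx² − (Σx)²/n = 1543 − 1380.166667 = 162.833333
Sxy = Σxy − (Σx)(Σy)/n = 1788 − 1668.333333 = 119.666667
b = Sxy/Sxx = 119.666667/162.833333 = 0.734903
a = ȳ − b·x̄ = 18.333333 − 0.734903·15.166667 = 7.187308
ŷ(7) = a + b·7 = 7.187308 + 0.734903·7 = 12.331627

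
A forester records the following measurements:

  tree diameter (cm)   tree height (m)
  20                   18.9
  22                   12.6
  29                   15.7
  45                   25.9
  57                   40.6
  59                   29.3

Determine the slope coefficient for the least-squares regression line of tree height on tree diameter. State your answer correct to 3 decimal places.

n = 6, Σx = 232, Σy = 143, Σxy = 6318.9, Σx² = 10480
Sxx = Σx² − (Σx)²/n = 10480 − 8970.666667 = 1509.333333
Sxy = Σxy − (Σx)(Σy)/n = 6318.9 − 5529.333333 = 789.566667
b = Sxy/Sxx = 789.566667/1509.333333 = 0.523123

0.523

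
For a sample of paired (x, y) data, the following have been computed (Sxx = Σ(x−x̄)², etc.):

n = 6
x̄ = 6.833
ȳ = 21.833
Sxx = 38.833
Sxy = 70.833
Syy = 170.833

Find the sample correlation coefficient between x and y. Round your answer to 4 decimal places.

0.8697

r = Sxy/√(Sxx·Syy) = 70.833/√(6633.957889) = 70.833/81.449112 = 0.869660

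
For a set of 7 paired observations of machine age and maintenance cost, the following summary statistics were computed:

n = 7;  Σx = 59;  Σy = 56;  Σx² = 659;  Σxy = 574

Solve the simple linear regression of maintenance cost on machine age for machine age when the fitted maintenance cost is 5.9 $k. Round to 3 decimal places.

5.099

Sxx = Σx² − (Σx)²/n = 659 − 497.285714 = 161.714286
Sxy = Σxy − (Σx)(Σy)/n = 574 − 472 = 102
b = Sxy/Sxx = 102/161.714286 = 0.630742
a = ȳ − b·x̄ = 8 − 0.630742·8.428571 = 2.683746
Set a + b·x = 5.9: x = (5.9 − 2.683746) / 0.630742 = 5.099160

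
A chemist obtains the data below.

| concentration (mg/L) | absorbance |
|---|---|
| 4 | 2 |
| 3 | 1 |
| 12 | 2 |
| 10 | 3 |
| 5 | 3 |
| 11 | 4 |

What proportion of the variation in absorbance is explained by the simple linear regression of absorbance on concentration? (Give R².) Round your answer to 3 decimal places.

0.310

n = 6, Σx = 45, Σy = 15, Σxy = 124, Σx² = 415, Σy² = 43
Sxx = Σx² − (Σx)²/n = 415 − 337.5 = 77.5
Sxy = Σxy − (Σx)(Σy)/n = 124 − 112.5 = 11.5
Syy = Σy² − (Σy)²/n = 43 − 37.5 = 5.5
R² = Sxy²/(Sxx·Syy) = (11.5)²/(77.5·5.5) = 0.310264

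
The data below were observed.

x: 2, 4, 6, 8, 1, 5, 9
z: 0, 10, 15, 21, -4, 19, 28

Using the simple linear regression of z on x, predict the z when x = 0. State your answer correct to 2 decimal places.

n = 7, Σx = 35, Σy = 89, Σxy = 641, Σx² = 227
Sxx = Σx² − (Σx)²/n = 227 − 175 = 52
Sxy = Σxy − (Σx)(Σy)/n = 641 − 445 = 196
b = Sxy/Sxx = 196/52 = 3.769231
a = ȳ − b·x̄ = 12.714286 − 3.769231·5 = -6.131868
ŷ(0) = a + b·0 = -6.131868 + 3.769231·0 = -6.131868

-6.13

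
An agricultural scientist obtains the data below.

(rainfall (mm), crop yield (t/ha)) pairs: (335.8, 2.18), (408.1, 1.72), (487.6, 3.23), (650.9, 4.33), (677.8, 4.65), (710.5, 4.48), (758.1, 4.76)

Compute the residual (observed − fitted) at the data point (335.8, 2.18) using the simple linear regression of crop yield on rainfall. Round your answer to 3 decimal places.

0.318

n = 7, Σx = 4028.8, Σy = 25.35, Σxy = 15770.687, Σx² = 2479670.52
Sxx = Σx² − (Σx)²/n = 2479670.52 − 2318747.062857 = 160923.457143
Sxy = Σxy − (Σx)(Σy)/n = 15770.687 − 14590.011429 = 1180.675571
b = Sxy/Sxx = 1180.675571/160923.457143 = 0.007337
a = ȳ − b·x̄ = 3.621429 − 0.007337·575.542857 = -0.601258
ŷ(335.8) = -0.601258 + 0.007337·335.8 = 1.862465
residual = y − ŷ = 2.18 − 1.862465 = 0.317535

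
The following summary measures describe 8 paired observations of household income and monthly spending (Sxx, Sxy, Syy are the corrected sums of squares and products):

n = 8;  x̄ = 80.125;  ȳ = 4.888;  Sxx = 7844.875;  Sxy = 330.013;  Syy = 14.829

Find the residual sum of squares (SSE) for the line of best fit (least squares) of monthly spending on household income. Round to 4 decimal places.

0.9462

b = Sxy/Sxx = 330.013/7844.875 = 0.042067
SSE = Syy − b·Sxy = 14.829 − 0.042067·330.013 = 0.946232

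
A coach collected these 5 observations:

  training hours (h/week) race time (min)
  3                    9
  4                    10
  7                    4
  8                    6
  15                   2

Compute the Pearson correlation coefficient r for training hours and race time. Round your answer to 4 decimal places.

-0.8922

n = 5, Σx = 37, Σy = 31, Σxy = 173, Σx² = 363, Σy² = 237
Sxx = Σx² − (Σx)²/n = 363 − 273.8 = 89.2
Sxy = Σxy − (Σx)(Σy)/n = 173 − 229.4 = -56.4
Syy = Σy² − (Σy)²/n = 237 − 192.2 = 44.8
r = Sxy/√(Sxx·Syy) = -56.4/√(3996.16) = -56.4/63.215188 = -0.892191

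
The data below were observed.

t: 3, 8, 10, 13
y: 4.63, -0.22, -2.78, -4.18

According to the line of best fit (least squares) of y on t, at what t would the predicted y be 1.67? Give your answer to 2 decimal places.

5.97

n = 4, Σx = 34, Σy = -2.55, Σxy = -70.01, Σx² = 342
Sxx = Σx² − (Σx)²/n = 342 − 289 = 53
Sxy = Σxy − (Σx)(Σy)/n = -70.01 − (-21.675) = -48.335
b = Sxy/Sxx = -48.335/53 = -0.911981
a = ȳ − b·x̄ = -0.6375 − (-0.911981)·8.5 = 7.114340
Set a + b·x = 1.67: x = (1.67 − 7.114340) / (-0.911981) = 5.969794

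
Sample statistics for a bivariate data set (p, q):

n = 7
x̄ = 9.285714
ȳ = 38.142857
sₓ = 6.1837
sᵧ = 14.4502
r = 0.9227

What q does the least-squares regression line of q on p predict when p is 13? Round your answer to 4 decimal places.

46.1515

b = r · sᵧ/sₓ = 0.9227 · 14.4502/6.1837 = 2.156185
a = ȳ − b·x̄ = 38.142857 − 2.156185·9.285714 = 18.121142
ŷ(13) = a + b·13 = 18.121142 + 2.156185·13 = 46.151544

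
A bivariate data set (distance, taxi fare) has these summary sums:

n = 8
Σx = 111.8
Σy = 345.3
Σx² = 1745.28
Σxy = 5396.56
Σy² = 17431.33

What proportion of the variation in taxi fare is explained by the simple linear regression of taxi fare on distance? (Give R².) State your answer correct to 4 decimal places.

Sxx = Σx² − (Σx)²/n = 1745.28 − 1562.405 = 182.875
Sxy = Σxy − (Σx)(Σy)/n = 5396.56 − 4825.5675 = 570.9925
Syy = Σy² − (Σy)²/n = 17431.33 − 14904.01125 = 2527.31875
R² = Sxy²/(Sxx·Syy) = (570.9925)²/(182.875·2527.31875) = 0.705418

0.7054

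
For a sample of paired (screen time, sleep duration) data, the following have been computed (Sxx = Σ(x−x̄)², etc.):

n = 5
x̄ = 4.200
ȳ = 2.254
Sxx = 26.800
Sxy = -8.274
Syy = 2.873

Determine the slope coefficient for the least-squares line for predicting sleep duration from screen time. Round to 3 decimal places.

b = Sxy/Sxx = -8.274/26.8 = -0.308731

-0.309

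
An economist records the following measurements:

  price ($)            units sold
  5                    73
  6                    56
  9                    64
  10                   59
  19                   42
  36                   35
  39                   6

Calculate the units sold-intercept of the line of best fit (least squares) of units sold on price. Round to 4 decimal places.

n = 7, Σx = 124, Σy = 335, Σxy = 4159, Σx² = 3420
Sxx = Σx² − (Σx)²/n = 3420 − 2196.571429 = 1223.428571
Sxy = Σxy − (Σx)(Σy)/n = 4159 − 5934.285714 = -1775.285714
b = Sxy/Sxx = -1775.285714/1223.428571 = -1.451074
a = ȳ − b·x̄ = 47.857143 − (-1.451074)·17.714286 = 73.561887

73.5619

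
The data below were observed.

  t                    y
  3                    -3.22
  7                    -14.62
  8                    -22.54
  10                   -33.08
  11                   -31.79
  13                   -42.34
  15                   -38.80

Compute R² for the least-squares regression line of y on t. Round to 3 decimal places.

n = 7, Σx = 67, Σy = -186.39, Σxy = -2105.23, Σx² = 737, Σy² = 6135.1705
Sxx = Σx² − (Σx)²/n = 737 − 641.285714 = 95.714286
Sxy = Σxy − (Σx)(Σy)/n = -2105.23 − (-1784.018571) = -321.211429
Syy = Σy² − (Σy)²/n = 6135.1705 − 4963.033157 = 1172.137343
R² = Sxy²/(Sxx·Syy) = (-321.211429)²/(95.714286·1172.137343) = 0.919659

0.920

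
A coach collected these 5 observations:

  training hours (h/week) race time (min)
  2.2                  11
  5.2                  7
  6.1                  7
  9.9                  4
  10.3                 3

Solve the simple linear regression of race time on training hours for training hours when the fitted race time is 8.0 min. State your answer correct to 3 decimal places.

4.981

n = 5, Σx = 33.7, Σy = 32, Σxy = 173.8, Σx² = 273.19
Sxx = Σx² − (Σx)²/n = 273.19 − 227.138 = 46.052
Sxy = Σxy − (Σx)(Σy)/n = 173.8 − 215.68 = -41.88
b = Sxy/Sxx = -41.88/46.052 = -0.909407
a = ȳ − b·x̄ = 6.4 − (-0.909407)·6.74 = 12.529402
Set a + b·x = 8.0: x = (8.0 − 12.529402) / (-0.909407) = 4.980611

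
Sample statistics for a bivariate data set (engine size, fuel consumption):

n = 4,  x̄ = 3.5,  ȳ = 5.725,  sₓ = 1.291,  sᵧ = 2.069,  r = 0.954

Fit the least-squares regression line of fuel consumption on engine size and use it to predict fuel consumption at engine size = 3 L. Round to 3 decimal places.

4.961

b = r · sᵧ/sₓ = 0.954 · 2.069/1.291 = 1.528912
a = ȳ − b·x̄ = 5.725 − 1.528912·3.5 = 0.373806
ŷ(3) = a + b·3 = 0.373806 + 1.528912·3 = 4.960544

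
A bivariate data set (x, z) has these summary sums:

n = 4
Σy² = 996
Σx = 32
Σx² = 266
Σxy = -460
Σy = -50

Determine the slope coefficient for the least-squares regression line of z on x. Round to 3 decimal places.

Sxx = Σx² − (Σx)²/n = 266 − 256 = 10
Sxy = Σxy − (Σx)(Σy)/n = -460 − (-400) = -60
b = Sxy/Sxx = -60/10 = -6

-6.000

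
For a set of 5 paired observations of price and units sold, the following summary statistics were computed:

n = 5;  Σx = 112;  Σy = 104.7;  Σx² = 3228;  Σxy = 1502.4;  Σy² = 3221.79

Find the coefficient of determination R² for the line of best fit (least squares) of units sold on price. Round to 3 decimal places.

0.960

Sxx = Σx² − (Σx)²/n = 3228 − 2508.8 = 719.2
Sxy = Σxy − (Σx)(Σy)/n = 1502.4 − 2345.28 = -842.88
Syy = Σy² − (Σy)²/n = 3221.79 − 2192.418 = 1029.372
R² = Sxy²/(Sxx·Syy) = (-842.88)²/(719.2·1029.372) = 0.959642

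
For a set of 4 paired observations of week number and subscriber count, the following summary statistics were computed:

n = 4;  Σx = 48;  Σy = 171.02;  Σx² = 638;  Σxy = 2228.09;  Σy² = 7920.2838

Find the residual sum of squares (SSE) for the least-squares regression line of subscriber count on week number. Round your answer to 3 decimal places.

Sxx = Σx² − (Σx)²/n = 638 − 576 = 62
Sxy = Σxy − (Σx)(Σy)/n = 2228.09 − 2052.24 = 175.85
Syy = Σy² − (Σy)²/n = 7920.2838 − 7311.9601 = 608.3237
b = Sxy/Sxx = 175.85/62 = 2.836290
SSE = Syy − b·Sxy = 608.3237 − 2.836290·175.85 = 109.562047

109.562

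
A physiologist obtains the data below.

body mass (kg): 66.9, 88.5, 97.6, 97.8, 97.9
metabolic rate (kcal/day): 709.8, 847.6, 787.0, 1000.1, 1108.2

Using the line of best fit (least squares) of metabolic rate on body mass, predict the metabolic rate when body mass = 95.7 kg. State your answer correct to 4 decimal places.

n = 5, Σx = 448.7, Σy = 4452.7, Σxy = 405611.98, Σx² = 40982.87
Sxx = Σx² − (Σx)²/n = 40982.87 − 40266.338 = 716.532
Sxy = Σxy − (Σx)(Σy)/n = 405611.98 − 399585.298 = 6026.682
b = Sxy/Sxx = 6026.682/716.532 = 8.410904
a = ȳ − b·x̄ = 890.54 − 8.410904·89.74 = 135.745458
ŷ(95.7) = a + b·95.7 = 135.745458 + 8.410904·95.7 = 940.668989

940.6690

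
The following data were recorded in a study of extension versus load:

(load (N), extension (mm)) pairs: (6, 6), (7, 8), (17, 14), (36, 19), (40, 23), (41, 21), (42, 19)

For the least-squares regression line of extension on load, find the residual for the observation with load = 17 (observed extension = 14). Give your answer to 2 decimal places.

n = 7, Σx = 189, Σy = 110, Σxy = 3593, Σx² = 6715
Sxx = Σx² − (Σx)²/n = 6715 − 5103 = 1612
Sxy = Σxy − (Σx)(Σy)/n = 3593 − 2970 = 623
b = Sxy/Sxx = 623/1612 = 0.386476
a = ȳ − b·x̄ = 15.714286 − 0.386476·27 = 5.279422
ŷ(17) = 5.279422 + 0.386476·17 = 11.849521
residual = y − ŷ = 14 − 11.849521 = 2.150479

2.15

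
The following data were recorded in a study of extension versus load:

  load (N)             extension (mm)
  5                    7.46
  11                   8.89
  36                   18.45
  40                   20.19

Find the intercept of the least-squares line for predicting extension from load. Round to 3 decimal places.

n = 4, Σx = 92, Σy = 54.99, Σxy = 1606.89, Σx² = 3042
Sxx = Σx² − (Σx)²/n = 3042 − 2116 = 926
Sxy = Σxy − (Σx)(Σy)/n = 1606.89 − 1264.77 = 342.12
b = Sxy/Sxx = 342.12/926 = 0.369460
a = ȳ − b·x̄ = 13.7475 − 0.369460·23 = 5.249919

5.250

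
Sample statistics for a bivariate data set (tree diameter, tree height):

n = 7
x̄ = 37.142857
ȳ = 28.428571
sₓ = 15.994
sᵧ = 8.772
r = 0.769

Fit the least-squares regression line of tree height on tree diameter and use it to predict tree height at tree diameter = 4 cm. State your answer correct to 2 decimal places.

14.45

b = r · sᵧ/sₓ = 0.769 · 8.772/15.994 = 0.421762
a = ȳ − b·x̄ = 28.428571 − 0.421762·37.142857 = 12.763110
ŷ(4) = a + b·4 = 12.763110 + 0.421762·4 = 14.450160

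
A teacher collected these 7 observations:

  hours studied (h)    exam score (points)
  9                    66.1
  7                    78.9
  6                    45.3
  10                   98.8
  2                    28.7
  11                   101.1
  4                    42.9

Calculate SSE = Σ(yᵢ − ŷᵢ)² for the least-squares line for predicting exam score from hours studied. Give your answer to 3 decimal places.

n = 7, Σx = 49, Σy = 461.8, Σxy = 3748.1, Σx² = 407, Σy² = 35293.26
Sxx = Σx² − (Σx)²/n = 407 − 343 = 64
Sxy = Σxy − (Σx)(Σy)/n = 3748.1 − 3232.6 = 515.5
Syy = Σy² − (Σy)²/n = 35293.26 − 30465.605714 = 4827.654286
b = Sxy/Sxx = 515.5/64 = 8.054688
SSE = Syy − b·Sxy = 4827.654286 − 8.054688·515.5 = 675.462879

675.463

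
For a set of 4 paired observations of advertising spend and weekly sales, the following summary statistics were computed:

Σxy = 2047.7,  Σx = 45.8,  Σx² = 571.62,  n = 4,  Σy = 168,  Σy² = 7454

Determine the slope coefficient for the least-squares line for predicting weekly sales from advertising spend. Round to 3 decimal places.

2.629

Sxx = Σx² − (Σx)²/n = 571.62 − 524.41 = 47.21
Sxy = Σxy − (Σx)(Σy)/n = 2047.7 − 1923.6 = 124.1
b = Sxy/Sxx = 124.1/47.21 = 2.628680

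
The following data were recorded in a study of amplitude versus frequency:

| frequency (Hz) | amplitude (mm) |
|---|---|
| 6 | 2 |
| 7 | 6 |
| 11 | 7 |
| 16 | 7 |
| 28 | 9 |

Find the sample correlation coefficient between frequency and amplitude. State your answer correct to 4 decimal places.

0.7911

n = 5, Σx = 68, Σy = 31, Σxy = 495, Σx² = 1246, Σy² = 219
Sxx = Σx² − (Σx)²/n = 1246 − 924.8 = 321.2
Sxy = Σxy − (Σx)(Σy)/n = 495 − 421.6 = 73.4
Syy = Σy² − (Σy)²/n = 219 − 192.2 = 26.8
r = Sxy/√(Sxx·Syy) = 73.4/√(8608.16) = 73.4/92.780170 = 0.791117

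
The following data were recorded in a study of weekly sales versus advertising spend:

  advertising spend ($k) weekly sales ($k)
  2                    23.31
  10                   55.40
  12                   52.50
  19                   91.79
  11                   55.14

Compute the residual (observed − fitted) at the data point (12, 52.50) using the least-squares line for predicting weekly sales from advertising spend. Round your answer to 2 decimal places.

-7.85

n = 5, Σx = 54, Σy = 278.14, Σxy = 3581.17, Σx² = 730
Sxx = Σx² − (Σx)²/n = 730 − 583.2 = 146.8
Sxy = Σxy − (Σx)(Σy)/n = 3581.17 − 3003.912 = 577.258
b = Sxy/Sxx = 577.258/146.8 = 3.932275
a = ȳ − b·x̄ = 55.628 − 3.932275·10.8 = 13.159428
ŷ(12) = 13.159428 + 3.932275·12 = 60.346730
residual = y − ŷ = 52.50 − 60.346730 = -7.846730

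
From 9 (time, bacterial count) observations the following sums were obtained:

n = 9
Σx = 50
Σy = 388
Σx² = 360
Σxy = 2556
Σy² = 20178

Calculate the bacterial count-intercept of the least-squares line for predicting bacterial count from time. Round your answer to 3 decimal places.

16.054

Sxx = Σx² − (Σx)²/n = 360 − 277.777778 = 82.222222
Sxy = Σxy − (Σx)(Σy)/n = 2556 − 2155.555556 = 400.444444
b = Sxy/Sxx = 400.444444/82.222222 = 4.870270
a = ȳ − b·x̄ = 43.111111 − 4.870270·5.555556 = 16.054054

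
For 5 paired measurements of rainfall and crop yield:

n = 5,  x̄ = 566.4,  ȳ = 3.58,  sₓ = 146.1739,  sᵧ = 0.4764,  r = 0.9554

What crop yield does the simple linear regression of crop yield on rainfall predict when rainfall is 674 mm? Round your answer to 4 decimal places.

3.9150

b = r · sᵧ/sₓ = 0.9554 · 0.4764/146.1739 = 0.003114
a = ȳ − b·x̄ = 3.58 − 0.003114·566.4 = 1.816358
ŷ(674) = a + b·674 = 1.816358 + 0.003114·674 = 3.915042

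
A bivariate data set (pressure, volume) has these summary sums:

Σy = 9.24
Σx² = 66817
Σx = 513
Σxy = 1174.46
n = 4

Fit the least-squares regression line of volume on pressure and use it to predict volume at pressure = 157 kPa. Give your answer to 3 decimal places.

Sxx = Σx² − (Σx)²/n = 66817 − 65792.25 = 1024.75
Sxy = Σxy − (Σx)(Σy)/n = 1174.46 − 1185.03 = -10.57
b = Sxy/Sxx = -10.57/1024.75 = -0.010315
a = ȳ − b·x̄ = 2.31 − (-0.010315)·128.25 = 3.632862
ŷ(157) = a + b·157 = 3.632862 + (-0.010315)·157 = 2.013452

2.013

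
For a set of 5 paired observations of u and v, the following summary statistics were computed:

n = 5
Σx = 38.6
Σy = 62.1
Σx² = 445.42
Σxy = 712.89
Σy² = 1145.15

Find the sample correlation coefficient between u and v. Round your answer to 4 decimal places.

0.9945

Sxx = Σx² − (Σx)²/n = 445.42 − 297.992 = 147.428
Sxy = Σxy − (Σx)(Σy)/n = 712.89 − 479.412 = 233.478
Syy = Σy² − (Σy)²/n = 1145.15 − 771.282 = 373.868
r = Sxy/√(Sxx·Syy) = 233.478/√(55118.611504) = 233.478/234.773532 = 0.994482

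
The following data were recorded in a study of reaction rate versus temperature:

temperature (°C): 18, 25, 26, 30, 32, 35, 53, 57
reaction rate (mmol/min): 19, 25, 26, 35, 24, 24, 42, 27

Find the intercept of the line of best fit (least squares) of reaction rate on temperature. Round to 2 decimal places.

n = 8, Σx = 276, Σy = 222, Σxy = 8066, Σx² = 10832
Sxx = Σx² − (Σx)²/n = 10832 − 9522 = 1310
Sxy = Σxy − (Σx)(Σy)/n = 8066 − 7659 = 407
b = Sxy/Sxx = 407/1310 = 0.310687
a = ȳ − b·x̄ = 27.75 − 0.310687·34.5 = 17.031298

17.03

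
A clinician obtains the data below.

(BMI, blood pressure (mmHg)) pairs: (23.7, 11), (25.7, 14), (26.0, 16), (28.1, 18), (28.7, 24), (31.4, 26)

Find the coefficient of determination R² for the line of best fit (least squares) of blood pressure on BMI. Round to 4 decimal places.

0.9205

n = 6, Σx = 163.6, Σy = 109, Σxy = 3047.5, Σx² = 4497.44, Σy² = 2149
Sxx = Σx² − (Σx)²/n = 4497.44 − 4460.826667 = 36.613333
Sxy = Σxy − (Σx)(Σy)/n = 3047.5 − 2972.066667 = 75.433333
Syy = Σy² − (Σy)²/n = 2149 − 1980.166667 = 168.833333
R² = Sxy²/(Sxx·Syy) = (75.433333)²/(36.613333·168.833333) = 0.920511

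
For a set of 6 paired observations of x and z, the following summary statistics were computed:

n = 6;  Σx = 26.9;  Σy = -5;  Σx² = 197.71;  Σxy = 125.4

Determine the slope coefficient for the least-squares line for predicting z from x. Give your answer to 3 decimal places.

1.917

Sxx = Σx² − (Σx)²/n = 197.71 − 120.601667 = 77.108333
Sxy = Σxy − (Σx)(Σy)/n = 125.4 − (-22.416667) = 147.816667
b = Sxy/Sxx = 147.816667/77.108333 = 1.917000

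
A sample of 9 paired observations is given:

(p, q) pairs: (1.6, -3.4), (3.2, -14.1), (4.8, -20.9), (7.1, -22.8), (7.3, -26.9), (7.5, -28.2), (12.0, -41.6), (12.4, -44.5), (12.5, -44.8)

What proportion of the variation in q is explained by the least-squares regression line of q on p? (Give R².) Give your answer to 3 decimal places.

n = 9, Σx = 68.4, Σy = -247.2, Σxy = -2331.63, Σx² = 649.8, Σy² = 8403.72
Sxx = Σx² − (Σx)²/n = 649.8 − 519.84 = 129.96
Sxy = Σxy − (Σx)(Σy)/n = -2331.63 − (-1878.72) = -452.91
Syy = Σy² − (Σy)²/n = 8403.72 − 6789.76 = 1613.96
R² = Sxy²/(Sxx·Syy) = (-452.91)²/(129.96·1613.96) = 0.977961

0.978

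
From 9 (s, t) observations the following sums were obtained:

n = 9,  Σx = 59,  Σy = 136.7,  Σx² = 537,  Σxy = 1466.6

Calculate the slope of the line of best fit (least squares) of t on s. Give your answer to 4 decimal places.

3.7974

Sxx = Σx² − (Σx)²/n = 537 − 386.777778 = 150.222222
Sxy = Σxy − (Σx)(Σy)/n = 1466.6 − 896.144444 = 570.455556
b = Sxy/Sxx = 570.455556/150.222222 = 3.797411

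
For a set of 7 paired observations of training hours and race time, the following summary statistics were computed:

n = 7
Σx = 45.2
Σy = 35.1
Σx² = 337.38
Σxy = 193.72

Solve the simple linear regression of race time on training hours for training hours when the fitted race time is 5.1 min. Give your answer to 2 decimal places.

Sxx = Σx² − (Σx)²/n = 337.38 − 291.862857 = 45.517143
Sxy = Σxy − (Σx)(Σy)/n = 193.72 − 226.645714 = -32.925714
b = Sxy/Sxx = -32.925714/45.517143 = -0.723370
a = ȳ − b·x̄ = 5.014286 − (-0.723370)·6.457143 = 9.685186
Set a + b·x = 5.1: x = (5.1 − 9.685186) / (-0.723370) = 6.338650

6.34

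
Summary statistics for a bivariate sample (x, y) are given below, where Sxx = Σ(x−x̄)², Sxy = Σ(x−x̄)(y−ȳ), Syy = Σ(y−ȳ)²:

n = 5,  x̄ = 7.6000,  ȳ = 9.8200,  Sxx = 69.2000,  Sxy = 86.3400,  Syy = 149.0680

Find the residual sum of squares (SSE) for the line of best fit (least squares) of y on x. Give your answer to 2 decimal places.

41.34

b = Sxy/Sxx = 86.34/69.2 = 1.247688
SSE = Syy − b·Sxy = 149.068 − 1.247688·86.34 = 41.342630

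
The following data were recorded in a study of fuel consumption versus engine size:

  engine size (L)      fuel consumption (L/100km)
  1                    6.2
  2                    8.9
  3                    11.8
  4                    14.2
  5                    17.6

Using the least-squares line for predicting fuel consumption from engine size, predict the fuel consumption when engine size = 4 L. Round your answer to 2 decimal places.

14.55

n = 5, Σx = 15, Σy = 58.7, Σxy = 204.2, Σx² = 55
Sxx = Σx² − (Σx)²/n = 55 − 45 = 10
Sxy = Σxy − (Σx)(Σy)/n = 204.2 − 176.1 = 28.1
b = Sxy/Sxx = 28.1/10 = 2.81
a = ȳ − b·x̄ = 11.74 − 2.81·3 = 3.31
ŷ(4) = a + b·4 = 3.31 + 2.81·4 = 14.55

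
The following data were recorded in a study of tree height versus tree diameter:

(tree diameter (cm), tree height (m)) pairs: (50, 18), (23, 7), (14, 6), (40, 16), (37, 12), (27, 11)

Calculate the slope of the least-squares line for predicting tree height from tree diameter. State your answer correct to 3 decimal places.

n = 6, Σx = 191, Σy = 70, Σxy = 2526, Σx² = 6923
Sxx = Σx² − (Σx)²/n = 6923 − 6080.166667 = 842.833333
Sxy = Σxy − (Σx)(Σy)/n = 2526 − 2228.333333 = 297.666667
b = Sxy/Sxx = 297.666667/842.833333 = 0.353174

0.353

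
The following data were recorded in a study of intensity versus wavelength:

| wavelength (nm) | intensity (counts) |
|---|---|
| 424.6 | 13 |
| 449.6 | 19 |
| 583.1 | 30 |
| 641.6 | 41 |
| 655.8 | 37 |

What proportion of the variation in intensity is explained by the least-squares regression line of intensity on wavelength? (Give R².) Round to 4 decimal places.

0.9581

n = 5, Σx = 2754.7, Σy = 140, Σxy = 82125.4, Σx² = 1564155.13, Σy² = 4480
Sxx = Σx² − (Σx)²/n = 1564155.13 − 1517674.418 = 46480.712
Sxy = Σxy − (Σx)(Σy)/n = 82125.4 − 77131.6 = 4993.8
Syy = Σy² − (Σy)²/n = 4480 − 3920 = 560
R² = Sxy²/(Sxx·Syy) = (4993.8)²/(46480.712·560) = 0.958079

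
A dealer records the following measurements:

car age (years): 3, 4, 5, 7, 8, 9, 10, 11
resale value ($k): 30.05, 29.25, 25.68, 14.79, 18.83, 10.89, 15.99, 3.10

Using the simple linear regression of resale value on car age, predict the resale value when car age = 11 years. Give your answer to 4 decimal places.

6.9292

n = 8, Σx = 57, Σy = 148.58, Σxy = 881.73, Σx² = 465
Sxx = Σx² − (Σx)²/n = 465 − 406.125 = 58.875
Sxy = Σxy − (Σx)(Σy)/n = 881.73 − 1058.6325 = -176.9025
b = Sxy/Sxx = -176.9025/58.875 = -3.004713
a = ȳ − b·x̄ = 18.5725 − (-3.004713)·7.125 = 39.981083
ŷ(11) = a + b·11 = 39.981083 + (-3.004713)·11 = 6.929236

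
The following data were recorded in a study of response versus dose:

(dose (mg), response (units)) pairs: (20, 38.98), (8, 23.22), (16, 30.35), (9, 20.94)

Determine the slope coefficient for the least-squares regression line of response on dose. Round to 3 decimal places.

n = 4, Σx = 53, Σy = 113.49, Σxy = 1639.42, Σx² = 801
Sxx = Σx² − (Σx)²/n = 801 − 702.25 = 98.75
Sxy = Σxy − (Σx)(Σy)/n = 1639.42 − 1503.7425 = 135.6775
b = Sxy/Sxx = 135.6775/98.75 = 1.373949

1.374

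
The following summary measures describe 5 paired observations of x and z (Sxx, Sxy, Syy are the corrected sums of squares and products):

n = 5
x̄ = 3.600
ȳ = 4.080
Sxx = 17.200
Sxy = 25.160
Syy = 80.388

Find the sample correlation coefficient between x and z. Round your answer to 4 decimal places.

0.6766

r = Sxy/√(Sxx·Syy) = 25.16/√(1382.6736) = 25.16/37.184319 = 0.676629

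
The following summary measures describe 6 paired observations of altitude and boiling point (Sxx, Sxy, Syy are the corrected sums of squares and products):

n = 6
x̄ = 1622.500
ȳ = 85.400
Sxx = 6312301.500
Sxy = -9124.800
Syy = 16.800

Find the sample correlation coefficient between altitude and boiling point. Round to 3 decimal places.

r = Sxy/√(Sxx·Syy) = -9124.8/√(106046665.2) = -9124.8/10297.896154 = -0.886084

-0.886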